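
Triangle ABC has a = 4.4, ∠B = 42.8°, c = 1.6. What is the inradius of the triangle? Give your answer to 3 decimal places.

0.509

By the law of cosines, b² = c² + a² − 2·c·a·cos B = 11.589, so b ≈ 3.4043.
Area = ½·c·a·sin B ≈ 2.3916.
Semiperimeter s = (4.4+3.4043+1.6)/2 = 4.7021.
Inradius = area/s = 2.3916/4.7021 ≈ 0.50863.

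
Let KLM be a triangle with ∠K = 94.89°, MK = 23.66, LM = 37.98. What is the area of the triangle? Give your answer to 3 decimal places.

Law of sines: sin L = MK·sin K/LM ≈ 0.62069.
Since LM ≥ MK, only the acute value applies: ∠L ≈ 38.37°.
Then ∠M = 180° − ∠K − ∠L ≈ 46.74°.
Law of sines gives KL = LM·sin M/sin K ≈ 27.762.
Area = ½·LM·MK·sin M ≈ 327.22.

327.224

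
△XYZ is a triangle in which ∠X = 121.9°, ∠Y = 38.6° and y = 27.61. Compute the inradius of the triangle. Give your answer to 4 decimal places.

4.3309

The third angle is ∠Z = 180° − ∠X − ∠Y = 19.50°.
Law of sines: x = y·sin X/sin Y ≈ 37.572.
Law of sines: z = y·sin Z/sin Y ≈ 14.773.
Area = ½·y·x·sin Z ≈ 173.14.
Semiperimeter s = (37.572+27.61+14.773)/2 = 39.977.
Inradius = area/s = 173.14/39.977 ≈ 4.3309.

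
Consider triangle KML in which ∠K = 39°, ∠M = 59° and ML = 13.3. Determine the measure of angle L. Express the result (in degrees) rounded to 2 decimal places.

The third angle is ∠L = 180° − ∠K − ∠M = 82.00°.

∠L ≈ 82.00°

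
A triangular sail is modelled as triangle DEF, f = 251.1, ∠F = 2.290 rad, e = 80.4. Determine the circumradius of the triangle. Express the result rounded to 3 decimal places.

Law of sines: sin E = e·sin F/f ≈ 0.24089.
Since f ≥ e, only the acute value applies: ∠E ≈ 0.243 rad.
Then ∠D = π − ∠F − ∠E ≈ 0.608 rad.
Law of sines gives d = f·sin D/sin F ≈ 190.74.
Circumradius = f/(2 sin F) ≈ 166.88.

166.881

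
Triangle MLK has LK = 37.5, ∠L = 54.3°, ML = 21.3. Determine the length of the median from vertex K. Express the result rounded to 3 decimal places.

By the law of cosines, KM² = ML² + LK² − 2·ML·LK·cos L = 927.73, so KM ≈ 30.459.
Median from K: ½√(2·LK² + 2·KM² − ML²) ≈ 32.459.

32.459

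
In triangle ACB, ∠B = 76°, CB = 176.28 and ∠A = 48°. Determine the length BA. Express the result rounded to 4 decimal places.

The third angle is ∠C = 180° − ∠B − ∠A = 56.00°.
Law of sines: BA = CB·sin C/sin A ≈ 196.65.

196.6545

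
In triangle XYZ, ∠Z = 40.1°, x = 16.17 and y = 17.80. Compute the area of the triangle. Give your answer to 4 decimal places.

area ≈ 92.6978

Area = ½·x·y·sin Z ≈ 92.698.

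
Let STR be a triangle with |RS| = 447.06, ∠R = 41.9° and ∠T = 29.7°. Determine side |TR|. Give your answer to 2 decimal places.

The third angle is ∠S = 180° − ∠T − ∠R = 108.40°.
Law of sines: |TR| = |RS|·sin S/sin T ≈ 856.19.

856.19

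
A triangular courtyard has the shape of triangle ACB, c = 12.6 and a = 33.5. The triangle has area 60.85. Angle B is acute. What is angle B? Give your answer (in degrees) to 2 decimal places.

16.76

From area = ½·a·c·sin B, we get sin B = 2·area/(a·c) ≈ 0.28832.
Taking the acute solution, ∠B ≈ 16.76°.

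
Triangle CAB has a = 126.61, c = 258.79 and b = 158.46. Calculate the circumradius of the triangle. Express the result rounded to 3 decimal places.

By the law of cosines, cos C = (a² + b² − c²) / (2·a·b) ≈ -0.64380, so ∠C ≈ 2.270 rad.
Circumradius = c/(2 sin C) ≈ 169.1.

169.101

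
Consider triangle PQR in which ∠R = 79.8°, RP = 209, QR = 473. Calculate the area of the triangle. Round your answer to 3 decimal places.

Area = ½·QR·RP·sin R ≈ 48647.

48647.313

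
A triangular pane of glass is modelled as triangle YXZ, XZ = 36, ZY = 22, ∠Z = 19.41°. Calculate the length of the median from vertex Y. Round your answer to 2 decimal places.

By the law of cosines, YX² = XZ² + ZY² − 2·XZ·ZY·cos Z = 286.03, so YX ≈ 16.912.
Median from Y: ½√(2·ZY² + 2·YX² − XZ²) ≈ 7.8111.

7.81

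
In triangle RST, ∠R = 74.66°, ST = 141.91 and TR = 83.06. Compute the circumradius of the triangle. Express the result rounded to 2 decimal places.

73.58

Law of sines: sin S = TR·sin R/ST ≈ 0.56445.
Since ST ≥ TR, only the acute value applies: ∠S ≈ 34.36°.
Then ∠T = 180° − ∠R − ∠S ≈ 70.98°.
Law of sines gives RS = ST·sin T/sin R ≈ 139.12.
Circumradius = ST/(2 sin R) ≈ 73.576.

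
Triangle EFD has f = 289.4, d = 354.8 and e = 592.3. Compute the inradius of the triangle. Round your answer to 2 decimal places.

Semiperimeter s = (592.3 + 289.4 + 354.8)/2 = 618.25.
Heron's formula: area = √(618.25·25.95·328.85·263.45) ≈ 37282.
Inradius = area/s = 37282/618.25 ≈ 60.302.

r ≈ 60.30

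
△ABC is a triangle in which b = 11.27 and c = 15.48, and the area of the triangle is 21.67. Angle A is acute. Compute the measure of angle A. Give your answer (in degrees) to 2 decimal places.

From area = ½·b·c·sin A, we get sin A = 2·area/(b·c) ≈ 0.24842.
Taking the acute solution, ∠A ≈ 14.38°.

14.38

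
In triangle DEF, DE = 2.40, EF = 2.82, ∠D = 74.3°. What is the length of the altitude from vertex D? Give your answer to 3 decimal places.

1.857

Law of sines: sin F = DE·sin D/EF ≈ 0.81931.
Since EF ≥ DE, only the acute value applies: ∠F ≈ 55.02°.
Then ∠E = 180° − ∠D − ∠F ≈ 50.68°.
Law of sines gives FD = EF·sin E/sin D ≈ 2.2663.
Area = ½·EF·DE·sin E ≈ 2.6181.
The altitude from D has length 2·area/EF ≈ 1.8568.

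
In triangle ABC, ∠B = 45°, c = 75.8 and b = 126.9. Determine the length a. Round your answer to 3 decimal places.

168.624

Law of sines: sin C = c·sin B/b ≈ 0.42237.
Since b ≥ c, only the acute value applies: ∠C ≈ 24.98°.
Then ∠A = 180° − ∠B − ∠C ≈ 110.02°.
Law of sines gives a = b·sin A/sin B ≈ 168.62.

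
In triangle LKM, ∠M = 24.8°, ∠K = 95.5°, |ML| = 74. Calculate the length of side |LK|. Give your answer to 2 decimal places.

The third angle is ∠L = 180° − ∠K − ∠M = 59.70°.
Law of sines: |LK| = |ML|·sin M/sin K ≈ 31.183.

31.18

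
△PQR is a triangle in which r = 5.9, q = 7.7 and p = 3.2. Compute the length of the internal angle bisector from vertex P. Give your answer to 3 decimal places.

By the law of cosines, cos P = (q² + r² − p²) / (2·q·r) ≈ 0.92296, so ∠P ≈ 22.64°.
The bisector from P has length 2·q·r·cos(∠P/2)/(q+r) ≈ 6.5509.

t_P ≈ 6.551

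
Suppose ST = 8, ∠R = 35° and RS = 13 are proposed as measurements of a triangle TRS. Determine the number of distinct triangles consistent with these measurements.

RS·sin R = 13·sin(35°) ≈ 7.456.
Since RS sin R < ST < RS (7.456 < 8 < 13), two triangles exist.

2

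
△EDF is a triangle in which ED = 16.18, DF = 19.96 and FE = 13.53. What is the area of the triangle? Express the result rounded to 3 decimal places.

area ≈ 108.840

Semiperimeter s = (19.96 + 13.53 + 16.18)/2 = 24.835.
Heron's formula: area = √(24.835·4.875·11.305·8.655) ≈ 108.84.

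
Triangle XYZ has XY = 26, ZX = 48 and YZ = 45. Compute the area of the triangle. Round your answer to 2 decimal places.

Semiperimeter s = (45 + 48 + 26)/2 = 59.5.
Heron's formula: area = √(59.5·14.5·11.5·33.5) ≈ 576.52.

area ≈ 576.52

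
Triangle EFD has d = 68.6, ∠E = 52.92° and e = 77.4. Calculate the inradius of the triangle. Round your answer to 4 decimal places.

Law of sines: sin D = d·sin E/e ≈ 0.70709.
Since e ≥ d, only the acute value applies: ∠D ≈ 45.00°.
Then ∠F = 180° − ∠E − ∠D ≈ 82.08°.
Law of sines gives f = e·sin F/sin E ≈ 96.092.
Area = ½·e·d·sin F ≈ 2629.5.
Semiperimeter s = (77.4+96.092+68.6)/2 = 121.05.
Inradius = area/s = 2629.5/121.05 ≈ 21.723.

r ≈ 21.7232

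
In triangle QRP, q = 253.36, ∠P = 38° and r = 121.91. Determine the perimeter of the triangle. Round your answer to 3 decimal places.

By the law of cosines, p² = q² + r² − 2·q·r·cos P = 30375, so p ≈ 174.28.
Semiperimeter s = (253.36+121.91+174.28)/2 = 274.78.
Perimeter = 253.36 + 121.91 + 174.28 = 549.55.

perimeter ≈ 549.553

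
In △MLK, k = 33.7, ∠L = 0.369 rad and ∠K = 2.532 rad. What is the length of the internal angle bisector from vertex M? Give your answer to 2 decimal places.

25.86

The third angle is ∠M = π − ∠L − ∠K = 0.241 rad.
Law of sines: m = k·sin M/sin K ≈ 14.025.
Law of sines: l = k·sin L/sin K ≈ 21.23.
The bisector from M has length 2·l·k·cos(∠M/2)/(l+k) ≈ 25.861.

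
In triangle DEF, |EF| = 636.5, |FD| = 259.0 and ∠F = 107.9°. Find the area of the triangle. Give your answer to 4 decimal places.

78436.8340

Area = ½·|EF|·|FD|·sin F ≈ 78437.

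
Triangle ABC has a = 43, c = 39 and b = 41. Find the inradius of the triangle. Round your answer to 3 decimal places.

Semiperimeter s = (43 + 41 + 39)/2 = 61.5.
Heron's formula: area = √(61.5·18.5·20.5·22.5) ≈ 724.42.
Inradius = area/s = 724.42/61.5 ≈ 11.779.

11.779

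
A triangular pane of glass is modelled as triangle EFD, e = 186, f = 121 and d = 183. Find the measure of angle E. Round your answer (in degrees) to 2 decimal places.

72.21

By the law of cosines, cos E = (f² + d² − e²) / (2·f·d) ≈ 0.30560, so ∠E ≈ 72.21°.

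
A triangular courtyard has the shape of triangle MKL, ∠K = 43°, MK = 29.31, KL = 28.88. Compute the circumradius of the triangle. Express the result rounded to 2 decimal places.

15.64

By the law of cosines, LM² = MK² + KL² − 2·MK·KL·cos K = 454.99, so LM ≈ 21.33.
Area = ½·MK·KL·sin K ≈ 288.65.
Circumradius = LM/(2 sin K) ≈ 15.638.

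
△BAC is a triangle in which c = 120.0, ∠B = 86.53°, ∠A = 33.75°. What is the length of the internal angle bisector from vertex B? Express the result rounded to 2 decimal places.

68.42

The third angle is ∠C = 180° − ∠B − ∠A = 59.72°.
Law of sines: b = c·sin B/sin C ≈ 138.7.
Law of sines: a = c·sin A/sin C ≈ 77.201.
The bisector from B has length 2·a·c·cos(∠B/2)/(a+c) ≈ 68.418.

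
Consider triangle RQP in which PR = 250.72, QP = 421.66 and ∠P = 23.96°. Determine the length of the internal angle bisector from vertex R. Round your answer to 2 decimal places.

101.88

By the law of cosines, RQ² = QP² + PR² − 2·QP·PR·cos P = 47440, so RQ ≈ 217.81.
Law of cosines again: cos R = (PR² + RQ² − QP²)/(2·PR·RQ) ≈ -0.61800, so ∠R ≈ 128.17°.
The bisector from R has length 2·PR·RQ·cos(∠R/2)/(PR+RQ) ≈ 101.88.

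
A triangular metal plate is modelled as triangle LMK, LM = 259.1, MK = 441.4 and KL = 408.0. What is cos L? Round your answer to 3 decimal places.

By the law of cosines, cos L = (KL² + LM² − MK²) / (2·KL·LM) ≈ 0.18334, so ∠L ≈ 79.44°.

0.183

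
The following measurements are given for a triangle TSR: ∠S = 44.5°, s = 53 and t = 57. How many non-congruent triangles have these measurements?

2

t·sin S = 57·sin(44.5°) ≈ 39.95.
Since t sin S < s < t (39.95 < 53 < 57), two triangles exist.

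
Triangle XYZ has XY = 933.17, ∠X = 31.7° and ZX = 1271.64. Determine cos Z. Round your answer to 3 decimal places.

cos Z ≈ 0.698

By the law of cosines, YZ² = ZX² + XY² − 2·ZX·XY·cos X = 4.6863e+05, so YZ ≈ 684.57.
Law of cosines again: cos Z = (YZ² + ZX² − XY²)/(2·YZ·ZX) ≈ 0.69780, so ∠Z ≈ 45.75°.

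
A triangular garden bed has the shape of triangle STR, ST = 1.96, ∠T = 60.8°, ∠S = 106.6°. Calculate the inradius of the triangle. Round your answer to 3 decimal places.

r ≈ 0.800

The third angle is ∠R = 180° − ∠S − ∠T = 12.60°.
Law of sines: TR = ST·sin S/sin R ≈ 8.6105.
Law of sines: RS = ST·sin T/sin R ≈ 7.8431.
Area = ½·ST·TR·sin T ≈ 7.3659.
Semiperimeter s = (8.6105+7.8431+1.96)/2 = 9.2068.
Inradius = area/s = 7.3659/9.2068 ≈ 0.80005.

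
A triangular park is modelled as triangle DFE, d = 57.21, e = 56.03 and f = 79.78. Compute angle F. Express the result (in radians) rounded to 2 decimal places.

By the law of cosines, cos F = (e² + d² − f²) / (2·e·d) ≈ 0.00741, so ∠F ≈ 1.563 rad.

∠F ≈ 1.56 rad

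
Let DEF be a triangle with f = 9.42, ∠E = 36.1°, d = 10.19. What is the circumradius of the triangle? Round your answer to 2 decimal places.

By the law of cosines, e² = f² + d² − 2·f·d·cos E = 37.455, so e ≈ 6.12.
Area = ½·f·d·sin E ≈ 28.278.
Circumradius = e/(2 sin E) ≈ 5.1936.

5.19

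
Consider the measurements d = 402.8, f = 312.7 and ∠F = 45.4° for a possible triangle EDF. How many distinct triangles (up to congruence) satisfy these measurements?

d·sin F = 402.8·sin(45.4°) ≈ 286.8.
Since d sin F < f < d (286.8 < 312.7 < 402.8), two triangles exist.

2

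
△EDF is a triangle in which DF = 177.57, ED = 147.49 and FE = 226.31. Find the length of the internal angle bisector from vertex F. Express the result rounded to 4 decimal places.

By the law of cosines, cos F = (DF² + FE² − ED²) / (2·DF·FE) ≈ 0.75890, so ∠F ≈ 40.63°.
The bisector from F has length 2·DF·FE·cos(∠F/2)/(DF+FE) ≈ 186.62.

186.6192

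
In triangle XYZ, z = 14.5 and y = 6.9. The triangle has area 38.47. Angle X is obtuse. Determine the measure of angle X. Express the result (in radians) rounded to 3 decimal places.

∠X ≈ 2.264 rad

From area = ½·y·z·sin X, we get sin X = 2·area/(y·z) ≈ 0.76902.
Taking the obtuse solution, ∠X ≈ 2.264 rad.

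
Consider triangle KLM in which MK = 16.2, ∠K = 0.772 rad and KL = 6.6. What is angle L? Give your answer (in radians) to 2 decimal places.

∠L ≈ 1.99 rad

By the law of cosines, LM² = MK² + KL² − 2·MK·KL·cos K = 152.78, so LM ≈ 12.36.
Law of cosines again: cos L = (KL² + LM² − MK²)/(2·KL·LM) ≈ -0.40513, so ∠L ≈ 1.988 rad.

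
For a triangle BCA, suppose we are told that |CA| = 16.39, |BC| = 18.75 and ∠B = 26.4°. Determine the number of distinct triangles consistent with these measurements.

2

|BC|·sin B = 18.75·sin(26.4°) ≈ 8.337.
Since |BC| sin B < |CA| < |BC| (8.337 < 16.39 < 18.75), two triangles exist.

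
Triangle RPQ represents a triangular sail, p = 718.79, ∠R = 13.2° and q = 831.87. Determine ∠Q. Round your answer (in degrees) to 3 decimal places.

115.622

By the law of cosines, r² = p² + q² − 2·p·q·cos R = 44384, so r ≈ 210.67.
Law of cosines again: cos Q = (r² + p² − q²)/(2·r·p) ≈ -0.43243, so ∠Q ≈ 115.62°.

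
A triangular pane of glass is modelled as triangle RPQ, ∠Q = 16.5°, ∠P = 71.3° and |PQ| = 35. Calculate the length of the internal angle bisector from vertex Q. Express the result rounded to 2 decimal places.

The third angle is ∠R = 180° − ∠P − ∠Q = 92.20°.
Law of sines: |QR| = |PQ|·sin P/sin R ≈ 33.177.
Law of sines: |RP| = |PQ|·sin Q/sin R ≈ 9.9479.
The bisector from Q has length 2·|PQ|·|QR|·cos(∠Q/2)/(|PQ|+|QR|) ≈ 33.712.

t_Q ≈ 33.71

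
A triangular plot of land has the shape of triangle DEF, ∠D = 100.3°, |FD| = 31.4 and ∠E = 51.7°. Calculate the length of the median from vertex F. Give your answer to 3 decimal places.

m_F ≈ 34.346

The third angle is ∠F = 180° − ∠D − ∠E = 28.00°.
Law of sines: |EF| = |FD|·sin D/sin E ≈ 39.367.
Law of sines: |DE| = |FD|·sin F/sin E ≈ 18.784.
Median from F: ½√(2·|EF|² + 2·|FD|² − |DE|²) ≈ 34.346.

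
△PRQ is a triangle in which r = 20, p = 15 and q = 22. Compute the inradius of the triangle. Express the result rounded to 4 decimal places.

Semiperimeter s = (15 + 20 + 22)/2 = 28.5.
Heron's formula: area = √(28.5·13.5·8.5·6.5) ≈ 145.8.
Inradius = area/s = 145.8/28.5 ≈ 5.1158.

5.1158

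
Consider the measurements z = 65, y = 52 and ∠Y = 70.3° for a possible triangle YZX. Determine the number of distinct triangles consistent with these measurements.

z·sin Y = 65·sin(70.3°) ≈ 61.2.
Since y = 52 < 61.2 = z sin Y, no triangle exists.

0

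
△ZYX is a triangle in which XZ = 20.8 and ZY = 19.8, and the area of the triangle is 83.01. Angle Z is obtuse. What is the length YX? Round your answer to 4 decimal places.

39.7300

From area = ½·XZ·ZY·sin Z, we get sin Z = 2·area/(XZ·ZY) ≈ 0.40312.
Taking the obtuse solution, ∠Z ≈ 156.23°.
Law of cosines then gives YX ≈ 39.73.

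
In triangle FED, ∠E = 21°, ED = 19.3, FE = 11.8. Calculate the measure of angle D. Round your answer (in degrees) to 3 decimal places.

By the law of cosines, DF² = FE² + ED² − 2·FE·ED·cos E = 86.503, so DF ≈ 9.3007.
Law of cosines again: cos D = (ED² + DF² − FE²)/(2·ED·DF) ≈ 0.89066, so ∠D ≈ 27.04°.

∠D ≈ 27.044°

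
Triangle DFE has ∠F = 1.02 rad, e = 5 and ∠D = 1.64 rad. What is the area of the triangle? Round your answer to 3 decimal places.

The third angle is ∠E = π − ∠D − ∠F = 0.482 rad.
Law of sines: d = e·sin D/sin E ≈ 10.769.
Law of sines: f = e·sin F/sin E ≈ 9.1982.
Area = ½·e·d·sin F ≈ 22.941.

area ≈ 22.941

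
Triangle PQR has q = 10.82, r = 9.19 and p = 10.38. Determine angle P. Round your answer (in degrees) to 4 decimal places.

By the law of cosines, cos P = (q² + r² − p²) / (2·q·r) ≈ 0.47158, so ∠P ≈ 61.86°.

∠P ≈ 61.8630°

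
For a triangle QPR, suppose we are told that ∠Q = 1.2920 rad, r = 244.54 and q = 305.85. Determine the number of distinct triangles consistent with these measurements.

r·sin Q = 244.54·sin(1.2920 rad) ≈ 235.1.
Since q ≥ r, exactly one triangle exists.

1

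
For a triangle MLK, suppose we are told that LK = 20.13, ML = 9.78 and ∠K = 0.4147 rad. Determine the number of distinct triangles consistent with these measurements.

2

LK·sin K = 20.13·sin(0.4147 rad) ≈ 8.111.
Since LK sin K < ML < LK (8.111 < 9.78 < 20.13), two triangles exist.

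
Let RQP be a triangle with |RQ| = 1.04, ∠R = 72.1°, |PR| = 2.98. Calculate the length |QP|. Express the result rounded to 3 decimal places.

By the law of cosines, |QP|² = |PR|² + |RQ|² − 2·|PR|·|RQ|·cos R = 8.0569, so |QP| ≈ 2.8385.

2.838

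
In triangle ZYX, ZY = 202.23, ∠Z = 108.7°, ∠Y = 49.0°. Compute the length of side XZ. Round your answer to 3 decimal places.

402.220

The third angle is ∠X = 180° − ∠Z − ∠Y = 22.30°.
Law of sines: XZ = ZY·sin Y/sin X ≈ 402.22.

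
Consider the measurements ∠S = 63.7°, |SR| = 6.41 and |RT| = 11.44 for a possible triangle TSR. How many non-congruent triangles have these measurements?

1

|SR|·sin S = 6.41·sin(63.7°) ≈ 5.746.
Since |RT| ≥ |SR|, exactly one triangle exists.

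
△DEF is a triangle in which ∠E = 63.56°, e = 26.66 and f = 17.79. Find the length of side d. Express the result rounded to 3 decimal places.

29.299

Law of sines: sin F = f·sin E/e ≈ 0.59749.
Since e ≥ f, only the acute value applies: ∠F ≈ 36.69°.
Then ∠D = 180° − ∠E − ∠F ≈ 79.75°.
Law of sines gives d = e·sin D/sin E ≈ 29.299.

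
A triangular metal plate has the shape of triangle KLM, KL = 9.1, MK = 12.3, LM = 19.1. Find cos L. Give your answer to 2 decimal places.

cos L ≈ 0.85

By the law of cosines, cos L = (KL² + LM² − MK²) / (2·KL·LM) ≈ 0.85245, so ∠L ≈ 31.52°.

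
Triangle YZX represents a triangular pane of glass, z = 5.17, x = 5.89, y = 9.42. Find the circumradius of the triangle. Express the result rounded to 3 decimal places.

By the law of cosines, cos Y = (z² + x² − y²) / (2·z·x) ≈ -0.44851, so ∠Y ≈ 116.65°.
Circumradius = y/(2 sin Y) ≈ 5.2698.

5.270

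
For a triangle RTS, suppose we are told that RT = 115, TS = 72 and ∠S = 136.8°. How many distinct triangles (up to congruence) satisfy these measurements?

1

TS·sin S = 72·sin(136.8°) ≈ 49.29.
Since ∠S is not acute, a triangle exists only if RT > TS; here RT > TS, so there is exactly one triangle.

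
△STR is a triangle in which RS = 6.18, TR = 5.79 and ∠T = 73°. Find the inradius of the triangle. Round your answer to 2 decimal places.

Law of sines: sin S = TR·sin T/RS ≈ 0.89596.
Since RS ≥ TR, only the acute value applies: ∠S ≈ 63.63°.
Then ∠R = 180° − ∠T − ∠S ≈ 43.37°.
Law of sines gives ST = RS·sin R/sin T ≈ 4.4376.
Area = ½·RS·TR·sin R ≈ 12.286.
Semiperimeter s = (5.79+6.18+4.4376)/2 = 8.2038.
Inradius = area/s = 12.286/8.2038 ≈ 1.4975.

1.50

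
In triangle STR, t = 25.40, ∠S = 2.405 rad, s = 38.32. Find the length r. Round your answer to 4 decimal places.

15.4962

Law of sines: sin T = t·sin S/s ≈ 0.44527.
Since s ≥ t, only the acute value applies: ∠T ≈ 0.461 rad.
Then ∠R = π − ∠S − ∠T ≈ 0.275 rad.
Law of sines gives r = s·sin R/sin S ≈ 15.496.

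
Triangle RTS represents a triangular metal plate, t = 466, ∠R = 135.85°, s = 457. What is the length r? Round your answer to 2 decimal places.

855.34

By the law of cosines, r² = t² + s² − 2·t·s·cos R = 7.3161e+05, so r ≈ 855.34.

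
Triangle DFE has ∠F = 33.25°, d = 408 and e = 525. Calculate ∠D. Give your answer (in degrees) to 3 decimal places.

By the law of cosines, f² = e² + d² − 2·e·d·cos F = 83824, so f ≈ 289.52.
Law of cosines again: cos D = (f² + e² − d²)/(2·f·e) ≈ 0.63482, so ∠D ≈ 50.59°.

∠D ≈ 50.593°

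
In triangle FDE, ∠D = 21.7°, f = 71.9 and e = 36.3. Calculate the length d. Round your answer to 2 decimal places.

By the law of cosines, d² = e² + f² − 2·e·f·cos D = 1637.3, so d ≈ 40.463.

40.46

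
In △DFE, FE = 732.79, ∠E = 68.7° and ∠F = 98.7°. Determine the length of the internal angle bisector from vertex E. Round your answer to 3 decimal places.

The third angle is ∠D = 180° − ∠F − ∠E = 12.60°.
Law of sines: ED = FE·sin F/sin D ≈ 3320.6.
Law of sines: DF = FE·sin E/sin D ≈ 3129.8.
The bisector from E has length 2·FE·ED·cos(∠E/2)/(FE+ED) ≈ 991.24.

991.242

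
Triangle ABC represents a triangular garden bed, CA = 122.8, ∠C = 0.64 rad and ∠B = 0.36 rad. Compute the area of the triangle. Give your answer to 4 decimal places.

10755.7696

The third angle is ∠A = π − ∠B − ∠C = 2.142 rad.
Law of sines: BC = CA·sin A/sin B ≈ 293.33.
Law of sines: AB = CA·sin C/sin B ≈ 208.18.
Area = ½·CA·BC·sin C ≈ 10756.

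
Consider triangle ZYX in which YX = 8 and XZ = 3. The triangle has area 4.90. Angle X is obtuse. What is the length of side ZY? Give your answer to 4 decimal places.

10.8081

From area = ½·YX·XZ·sin X, we get sin X = 2·area/(YX·XZ) ≈ 0.40833.
Taking the obtuse solution, ∠X ≈ 155.90°.
Law of cosines then gives ZY ≈ 10.808.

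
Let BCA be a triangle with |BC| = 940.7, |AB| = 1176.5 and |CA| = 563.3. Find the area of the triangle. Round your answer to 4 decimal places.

Semiperimeter s = (563.3 + 1176.5 + 940.7)/2 = 1340.2.
Heron's formula: area = √(1340.2·776.95·163.75·399.55) ≈ 2.6102e+05.

261015.1197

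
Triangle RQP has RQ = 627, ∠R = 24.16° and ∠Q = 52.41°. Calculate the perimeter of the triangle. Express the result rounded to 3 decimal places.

1401.638

The third angle is ∠P = 180° − ∠R − ∠Q = 103.43°.
Law of sines: QP = RQ·sin R/sin P ≈ 263.84.
Law of sines: PR = RQ·sin Q/sin P ≈ 510.8.
Semiperimeter s = (263.84+510.8+627)/2 = 700.82.
Perimeter = 263.84 + 510.8 + 627 = 1401.6.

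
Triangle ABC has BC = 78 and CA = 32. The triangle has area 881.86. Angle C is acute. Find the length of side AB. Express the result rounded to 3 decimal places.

59.797

From area = ½·BC·CA·sin C, we get sin C = 2·area/(BC·CA) ≈ 0.70662.
Taking the acute solution, ∠C ≈ 44.96°.
Law of cosines then gives AB ≈ 59.797.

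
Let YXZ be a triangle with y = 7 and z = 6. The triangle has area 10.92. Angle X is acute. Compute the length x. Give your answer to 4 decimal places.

From area = ½·z·y·sin X, we get sin X = 2·area/(z·y) ≈ 0.52000.
Taking the acute solution, ∠X ≈ 31.33°.
Law of cosines then gives x ≈ 3.6401.

3.6401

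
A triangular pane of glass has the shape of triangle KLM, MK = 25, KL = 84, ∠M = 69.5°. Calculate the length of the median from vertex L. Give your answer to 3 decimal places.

Law of sines: sin L = MK·sin M/KL ≈ 0.27877.
Since KL ≥ MK, only the acute value applies: ∠L ≈ 16.19°.
Then ∠K = 180° − ∠M − ∠L ≈ 94.31°.
Law of sines gives LM = KL·sin K/sin M ≈ 89.425.
Median from L: ½√(2·KL² + 2·LM² − MK²) ≈ 85.85.

m_L ≈ 85.850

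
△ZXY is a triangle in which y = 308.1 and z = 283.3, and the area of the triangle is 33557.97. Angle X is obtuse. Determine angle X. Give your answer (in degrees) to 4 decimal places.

∠X ≈ 129.7420°

From area = ½·y·z·sin X, we get sin X = 2·area/(y·z) ≈ 0.76893.
Taking the obtuse solution, ∠X ≈ 129.74°.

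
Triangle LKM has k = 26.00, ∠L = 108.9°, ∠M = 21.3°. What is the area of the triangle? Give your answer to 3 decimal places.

152.082

The third angle is ∠K = 180° − ∠M − ∠L = 49.80°.
Law of sines: l = k·sin L/sin K ≈ 32.205.
Law of sines: m = k·sin M/sin K ≈ 12.365.
Area = ½·k·l·sin M ≈ 152.08.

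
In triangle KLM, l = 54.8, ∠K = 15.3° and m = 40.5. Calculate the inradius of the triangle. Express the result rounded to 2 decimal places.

r ≈ 5.12

By the law of cosines, k² = l² + m² − 2·l·m·cos K = 361.81, so k ≈ 19.021.
Area = ½·l·m·sin K ≈ 292.82.
Semiperimeter s = (19.021+54.8+40.5)/2 = 57.161.
Inradius = area/s = 292.82/57.161 ≈ 5.1228.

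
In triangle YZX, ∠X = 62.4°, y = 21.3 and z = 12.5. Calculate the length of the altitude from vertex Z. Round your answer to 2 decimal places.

h_Z ≈ 18.88

By the law of cosines, x² = y² + z² − 2·y·z·cos X = 363.23, so x ≈ 19.059.
Area = ½·y·z·sin X ≈ 117.98.
The altitude from Z has length 2·area/z ≈ 18.876.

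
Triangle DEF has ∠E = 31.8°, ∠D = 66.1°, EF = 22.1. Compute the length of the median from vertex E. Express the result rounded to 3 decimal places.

The third angle is ∠F = 180° − ∠D − ∠E = 82.10°.
Law of sines: FD = EF·sin E/sin D ≈ 12.738.
Law of sines: DE = EF·sin F/sin D ≈ 23.943.
Median from E: ½√(2·DE² + 2·EF² − FD²) ≈ 22.142.

m_E ≈ 22.142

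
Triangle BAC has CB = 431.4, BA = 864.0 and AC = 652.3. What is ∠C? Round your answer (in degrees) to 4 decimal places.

∠C ≈ 103.8678°

By the law of cosines, cos C = (AC² + CB² − BA²) / (2·AC·CB) ≈ -0.23968, so ∠C ≈ 103.87°.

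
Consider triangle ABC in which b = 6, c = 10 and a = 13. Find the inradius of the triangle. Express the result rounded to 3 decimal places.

Semiperimeter s = (13 + 6 + 10)/2 = 14.5.
Heron's formula: area = √(14.5·1.5·8.5·4.5) ≈ 28.843.
Inradius = area/s = 28.843/14.5 ≈ 1.9892.

r ≈ 1.989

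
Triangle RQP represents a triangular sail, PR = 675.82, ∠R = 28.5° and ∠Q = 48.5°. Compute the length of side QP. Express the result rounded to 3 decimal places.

430.564

The third angle is ∠P = 180° − ∠R − ∠Q = 103.00°.
Law of sines: QP = PR·sin R/sin Q ≈ 430.56.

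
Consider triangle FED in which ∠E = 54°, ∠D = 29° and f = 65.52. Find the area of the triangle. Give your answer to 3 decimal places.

area ≈ 848.195

The third angle is ∠F = 180° − ∠E − ∠D = 97.00°.
Law of sines: e = f·sin E/sin F ≈ 53.405.
Law of sines: d = f·sin D/sin F ≈ 32.003.
Area = ½·f·e·sin D ≈ 848.2.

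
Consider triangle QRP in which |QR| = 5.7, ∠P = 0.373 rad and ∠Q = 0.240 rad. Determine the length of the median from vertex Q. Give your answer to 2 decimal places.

m_Q ≈ 7.30

The third angle is ∠R = π − ∠P − ∠Q = 2.529 rad.
Law of sines: |RP| = |QR|·sin Q/sin P ≈ 3.7181.
Law of sines: |PQ| = |QR|·sin R/sin P ≈ 8.999.
Median from Q: ½√(2·|PQ|² + 2·|QR|² − |RP|²) ≈ 7.2993.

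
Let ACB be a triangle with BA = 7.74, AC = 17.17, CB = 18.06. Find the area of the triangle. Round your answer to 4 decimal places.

area ≈ 66.0634

Semiperimeter s = (18.06 + 7.74 + 17.17)/2 = 21.485.
Heron's formula: area = √(21.485·3.425·13.745·4.315) ≈ 66.063.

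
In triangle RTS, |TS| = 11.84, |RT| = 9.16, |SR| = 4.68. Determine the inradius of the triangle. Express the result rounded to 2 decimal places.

1.53

Semiperimeter s = (11.84 + 4.68 + 9.16)/2 = 12.84.
Heron's formula: area = √(12.84·1·8.16·3.68) ≈ 19.636.
Inradius = area/s = 19.636/12.84 ≈ 1.5293.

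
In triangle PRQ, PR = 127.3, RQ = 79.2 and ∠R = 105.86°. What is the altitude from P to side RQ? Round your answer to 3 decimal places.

By the law of cosines, QP² = PR² + RQ² − 2·PR·RQ·cos R = 27989, so QP ≈ 167.3.
Area = ½·PR·RQ·sin R ≈ 4849.2.
The altitude from P has length 2·area/RQ ≈ 122.45.

122.454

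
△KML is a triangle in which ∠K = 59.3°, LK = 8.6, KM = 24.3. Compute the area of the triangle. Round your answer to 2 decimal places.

area ≈ 89.85

Area = ½·LK·KM·sin K ≈ 89.846.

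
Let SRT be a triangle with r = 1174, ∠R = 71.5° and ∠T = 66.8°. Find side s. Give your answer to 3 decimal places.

823.538

The third angle is ∠S = 180° − ∠R − ∠T = 41.70°.
Law of sines: s = r·sin S/sin R ≈ 823.54.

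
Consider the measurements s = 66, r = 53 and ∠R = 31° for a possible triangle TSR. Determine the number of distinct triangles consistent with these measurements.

s·sin R = 66·sin(31°) ≈ 33.99.
Since s sin R < r < s (33.99 < 53 < 66), two triangles exist.

2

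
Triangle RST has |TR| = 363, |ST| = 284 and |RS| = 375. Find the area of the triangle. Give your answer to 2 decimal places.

area ≈ 48319.64

Semiperimeter s = (284 + 363 + 375)/2 = 511.
Heron's formula: area = √(511·227·148·136) ≈ 48320.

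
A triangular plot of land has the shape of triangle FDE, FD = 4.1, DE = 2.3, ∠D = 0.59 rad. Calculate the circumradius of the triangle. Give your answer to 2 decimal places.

By the law of cosines, EF² = FD² + DE² − 2·FD·DE·cos D = 6.4285, so EF ≈ 2.5354.
Area = ½·FD·DE·sin D ≈ 2.6232.
Circumradius = EF/(2 sin D) ≈ 2.2786.

R ≈ 2.28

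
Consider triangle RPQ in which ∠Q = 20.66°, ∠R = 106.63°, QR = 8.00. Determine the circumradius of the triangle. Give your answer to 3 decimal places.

The third angle is ∠P = 180° − ∠Q − ∠R = 52.71°.
Law of sines: PQ = QR·sin R/sin P ≈ 9.635.
Law of sines: RP = QR·sin Q/sin P ≈ 3.5478.
Circumradius = QR/(2 sin P) ≈ 5.0278.

5.028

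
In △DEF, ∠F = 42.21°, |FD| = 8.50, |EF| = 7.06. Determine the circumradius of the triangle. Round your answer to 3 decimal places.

R ≈ 4.288

By the law of cosines, |DE|² = |EF|² + |FD|² − 2·|EF|·|FD|·cos F = 33.196, so |DE| ≈ 5.7616.
Area = ½·|EF|·|FD|·sin F ≈ 20.159.
Circumradius = |DE|/(2 sin F) ≈ 4.2879.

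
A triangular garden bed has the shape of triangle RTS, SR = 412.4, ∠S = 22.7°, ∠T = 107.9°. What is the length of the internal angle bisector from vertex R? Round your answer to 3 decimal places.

216.205

The third angle is ∠R = 180° − ∠T − ∠S = 49.40°.
Law of sines: TS = SR·sin R/sin T ≈ 329.05.
Law of sines: RT = SR·sin S/sin T ≈ 167.24.
The bisector from R has length 2·SR·RT·cos(∠R/2)/(SR+RT) ≈ 216.2.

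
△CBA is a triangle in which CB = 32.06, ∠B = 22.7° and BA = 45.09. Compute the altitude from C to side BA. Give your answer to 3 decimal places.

12.372

By the law of cosines, AC² = CB² + BA² − 2·CB·BA·cos B = 393.74, so AC ≈ 19.843.
Area = ½·CB·BA·sin B ≈ 278.93.
The altitude from C has length 2·area/BA ≈ 12.372.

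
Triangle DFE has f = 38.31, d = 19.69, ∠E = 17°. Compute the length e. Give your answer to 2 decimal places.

By the law of cosines, e² = d² + f² − 2·d·f·cos E = 412.63, so e ≈ 20.313.

20.31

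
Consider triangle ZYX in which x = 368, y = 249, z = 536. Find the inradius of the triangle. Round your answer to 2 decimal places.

Semiperimeter s = (536 + 249 + 368)/2 = 576.5.
Heron's formula: area = √(576.5·40.5·327.5·208.5) ≈ 39929.
Inradius = area/s = 39929/576.5 ≈ 69.261.

r ≈ 69.26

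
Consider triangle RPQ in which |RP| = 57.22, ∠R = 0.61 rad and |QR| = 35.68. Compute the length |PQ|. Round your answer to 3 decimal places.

34.647

By the law of cosines, |PQ|² = |QR|² + |RP|² − 2·|QR|·|RP|·cos R = 1200.4, so |PQ| ≈ 34.647.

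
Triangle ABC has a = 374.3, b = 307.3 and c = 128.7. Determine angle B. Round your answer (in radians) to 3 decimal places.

By the law of cosines, cos B = (c² + a² − b²) / (2·c·a) ≈ 0.64592, so ∠B ≈ 0.869 rad.

∠B ≈ 0.869 rad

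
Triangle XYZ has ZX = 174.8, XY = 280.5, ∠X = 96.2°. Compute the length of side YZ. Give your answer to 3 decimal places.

346.159

By the law of cosines, YZ² = ZX² + XY² − 2·ZX·XY·cos X = 1.1983e+05, so YZ ≈ 346.16.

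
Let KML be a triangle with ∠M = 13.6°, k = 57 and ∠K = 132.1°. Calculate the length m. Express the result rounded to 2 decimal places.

The third angle is ∠L = 180° − ∠K − ∠M = 34.30°.
Law of sines: m = k·sin M/sin K ≈ 18.064.

18.06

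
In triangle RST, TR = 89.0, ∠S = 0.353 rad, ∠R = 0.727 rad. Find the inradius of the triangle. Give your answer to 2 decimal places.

The third angle is ∠T = π − ∠R − ∠S = 2.062 rad.
Law of sines: ST = TR·sin R/sin S ≈ 171.1.
Law of sines: RS = TR·sin T/sin S ≈ 227.05.
Area = ½·TR·ST·sin T ≈ 6715.2.
Semiperimeter s = (171.1+89+227.05)/2 = 243.58.
Inradius = area/s = 6715.2/243.58 ≈ 27.569.

27.57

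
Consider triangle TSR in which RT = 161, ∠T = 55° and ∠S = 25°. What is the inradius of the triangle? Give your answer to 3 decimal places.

The third angle is ∠R = 180° − ∠T − ∠S = 100.00°.
Law of sines: SR = RT·sin T/sin S ≈ 312.06.
Law of sines: TS = RT·sin R/sin S ≈ 375.17.
Area = ½·RT·SR·sin R ≈ 24739.
Semiperimeter s = (312.06+161+375.17)/2 = 424.12.
Inradius = area/s = 24739/424.12 ≈ 58.332.

58.332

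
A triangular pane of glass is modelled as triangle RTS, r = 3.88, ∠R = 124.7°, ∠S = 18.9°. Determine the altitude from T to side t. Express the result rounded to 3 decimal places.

The third angle is ∠T = 180° − ∠S − ∠R = 36.40°.
Law of sines: t = r·sin T/sin R ≈ 2.8006.
Law of sines: s = r·sin S/sin R ≈ 1.5287.
Area = ½·r·t·sin S ≈ 1.7599.
The altitude from T has length 2·area/t ≈ 1.2568.

1.257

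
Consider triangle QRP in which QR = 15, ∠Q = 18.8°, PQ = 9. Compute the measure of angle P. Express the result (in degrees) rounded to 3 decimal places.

137.088

By the law of cosines, RP² = PQ² + QR² − 2·PQ·QR·cos Q = 50.405, so RP ≈ 7.0996.
Law of cosines again: cos P = (RP² + PQ² − QR²)/(2·RP·PQ) ≈ -0.73240, so ∠P ≈ 137.09°.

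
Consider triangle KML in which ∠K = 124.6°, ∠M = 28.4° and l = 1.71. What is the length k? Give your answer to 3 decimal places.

3.100

The third angle is ∠L = 180° − ∠K − ∠M = 27.00°.
Law of sines: k = l·sin K/sin L ≈ 3.1004.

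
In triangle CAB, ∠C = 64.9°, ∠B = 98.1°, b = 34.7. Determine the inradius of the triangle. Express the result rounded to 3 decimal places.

The third angle is ∠A = 180° − ∠B − ∠C = 17.00°.
Law of sines: c = b·sin C/sin B ≈ 31.74.
Law of sines: a = b·sin A/sin B ≈ 10.248.
Area = ½·b·c·sin A ≈ 161.01.
Semiperimeter s = (31.74+10.248+34.7)/2 = 38.344.
Inradius = area/s = 161.01/38.344 ≈ 4.199.

r ≈ 4.199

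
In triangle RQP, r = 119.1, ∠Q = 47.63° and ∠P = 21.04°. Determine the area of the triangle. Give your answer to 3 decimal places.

area ≈ 2019.576

The third angle is ∠R = 180° − ∠Q − ∠P = 111.33°.
Law of sines: q = r·sin Q/sin R ≈ 94.463.
Law of sines: p = r·sin P/sin R ≈ 45.904.
Area = ½·r·q·sin P ≈ 2019.6.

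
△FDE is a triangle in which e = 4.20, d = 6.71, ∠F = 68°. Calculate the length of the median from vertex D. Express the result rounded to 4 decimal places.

4.2824

By the law of cosines, f² = d² + e² − 2·d·e·cos F = 41.55, so f ≈ 6.4459.
Median from D: ½√(2·e² + 2·f² − d²) ≈ 4.2824.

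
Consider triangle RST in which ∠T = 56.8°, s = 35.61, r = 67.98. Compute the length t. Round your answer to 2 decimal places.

56.91

By the law of cosines, t² = r² + s² − 2·r·s·cos T = 3238.3, so t ≈ 56.906.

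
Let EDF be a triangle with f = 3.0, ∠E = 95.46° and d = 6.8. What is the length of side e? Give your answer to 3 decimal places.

7.689

By the law of cosines, e² = d² + f² − 2·d·f·cos E = 59.122, so e ≈ 7.6891.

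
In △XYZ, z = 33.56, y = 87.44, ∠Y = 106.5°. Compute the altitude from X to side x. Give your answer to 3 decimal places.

Law of sines: sin Z = z·sin Y/y ≈ 0.36800.
Since y ≥ z, only the acute value applies: ∠Z ≈ 21.59°.
Then ∠X = 180° − ∠Y − ∠Z ≈ 51.91°.
Law of sines gives x = y·sin X/sin Y ≈ 71.772.
Area = ½·y·z·sin X ≈ 1154.7.
The altitude from X has length 2·area/x ≈ 32.178.

32.178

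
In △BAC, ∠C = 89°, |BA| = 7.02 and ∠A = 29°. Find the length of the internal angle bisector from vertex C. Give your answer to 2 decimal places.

The third angle is ∠B = 180° − ∠A − ∠C = 62.00°.
Law of sines: |AC| = |BA|·sin B/sin C ≈ 6.1992.
Law of sines: |CB| = |BA|·sin A/sin C ≈ 3.4039.
The bisector from C has length 2·|AC|·|CB|·cos(∠C/2)/(|AC|+|CB|) ≈ 3.1345.

3.13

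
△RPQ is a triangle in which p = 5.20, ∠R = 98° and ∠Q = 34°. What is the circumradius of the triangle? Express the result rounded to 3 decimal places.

The third angle is ∠P = 180° − ∠Q − ∠R = 48.00°.
Law of sines: r = p·sin R/sin P ≈ 6.9292.
Law of sines: q = p·sin Q/sin P ≈ 3.9128.
Circumradius = p/(2 sin P) ≈ 3.4986.

3.499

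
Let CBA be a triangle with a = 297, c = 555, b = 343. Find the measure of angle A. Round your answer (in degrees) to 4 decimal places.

By the law of cosines, cos A = (c² + b² − a²) / (2·c·b) ≈ 0.88636, so ∠A ≈ 27.58°.

27.5803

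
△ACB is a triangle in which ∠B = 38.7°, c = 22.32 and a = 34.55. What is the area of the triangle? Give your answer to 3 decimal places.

Area = ½·a·c·sin B ≈ 241.08.

241.080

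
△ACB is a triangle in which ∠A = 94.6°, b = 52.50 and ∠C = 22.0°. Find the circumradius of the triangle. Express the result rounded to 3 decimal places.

The third angle is ∠B = 180° − ∠A − ∠C = 63.40°.
Law of sines: a = b·sin A/sin B ≈ 58.526.
Law of sines: c = b·sin C/sin B ≈ 21.995.
Circumradius = b/(2 sin B) ≈ 29.357.

29.357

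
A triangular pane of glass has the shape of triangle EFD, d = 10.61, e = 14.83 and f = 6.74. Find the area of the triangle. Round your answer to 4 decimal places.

Semiperimeter s = (14.83 + 6.74 + 10.61)/2 = 16.09.
Heron's formula: area = √(16.09·1.26·9.35·5.48) ≈ 32.23.

32.2299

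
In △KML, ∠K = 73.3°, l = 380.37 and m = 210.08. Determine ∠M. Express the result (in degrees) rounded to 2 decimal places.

By the law of cosines, k² = m² + l² − 2·m·l·cos K = 1.4289e+05, so k ≈ 378.01.
Law of cosines again: cos M = (l² + k² − m²)/(2·l·k) ≈ 0.84655, so ∠M ≈ 32.16°.

32.16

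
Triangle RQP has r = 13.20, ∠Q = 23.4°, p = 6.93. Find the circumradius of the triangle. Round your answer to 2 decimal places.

9.28

By the law of cosines, q² = p² + r² − 2·p·r·cos Q = 54.36, so q ≈ 7.3729.
Area = ½·p·r·sin Q ≈ 18.165.
Circumradius = q/(2 sin Q) ≈ 9.2823.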